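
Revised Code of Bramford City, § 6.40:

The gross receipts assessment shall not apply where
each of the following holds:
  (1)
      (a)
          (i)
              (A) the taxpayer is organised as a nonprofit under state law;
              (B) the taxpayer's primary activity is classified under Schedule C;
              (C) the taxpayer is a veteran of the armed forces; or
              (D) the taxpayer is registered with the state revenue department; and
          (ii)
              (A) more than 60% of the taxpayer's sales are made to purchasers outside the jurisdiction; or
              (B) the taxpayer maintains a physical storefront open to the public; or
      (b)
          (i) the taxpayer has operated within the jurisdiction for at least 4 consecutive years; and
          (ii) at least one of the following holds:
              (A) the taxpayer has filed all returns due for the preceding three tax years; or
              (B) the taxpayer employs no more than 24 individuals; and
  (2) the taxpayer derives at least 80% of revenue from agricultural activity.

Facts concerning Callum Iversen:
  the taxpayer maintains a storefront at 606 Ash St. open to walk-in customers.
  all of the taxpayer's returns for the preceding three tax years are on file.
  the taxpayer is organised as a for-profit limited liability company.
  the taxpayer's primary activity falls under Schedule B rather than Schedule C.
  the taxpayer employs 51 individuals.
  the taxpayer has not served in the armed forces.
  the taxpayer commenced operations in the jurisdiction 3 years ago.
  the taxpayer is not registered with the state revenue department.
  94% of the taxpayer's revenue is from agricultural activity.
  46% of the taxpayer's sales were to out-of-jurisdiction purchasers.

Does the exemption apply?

(A) nonprofit — fails.
(B) Schedule C activity — not satisfied.
(C) veteran — not satisfied.
(D) state-registered — not met.
(i): F OR F OR F OR F → false.
(A) >60% out-of-jur. sales — fails.
(B) has storefront — satisfied.
(ii) = F OR T = true.
(a) = F AND T = false.
(i) ≥ 4 yrs in jurisdiction — not met.
(A) returns current — satisfied.
(B) ≤ 24 employees — not satisfied.
(ii): T OR F → true.
So (b) is not satisfied (F AND T).
So (1) is not satisfied (F OR F).
(2) ≥80% agricultural — holds.
Overall: F AND T → false.

No — not exempt.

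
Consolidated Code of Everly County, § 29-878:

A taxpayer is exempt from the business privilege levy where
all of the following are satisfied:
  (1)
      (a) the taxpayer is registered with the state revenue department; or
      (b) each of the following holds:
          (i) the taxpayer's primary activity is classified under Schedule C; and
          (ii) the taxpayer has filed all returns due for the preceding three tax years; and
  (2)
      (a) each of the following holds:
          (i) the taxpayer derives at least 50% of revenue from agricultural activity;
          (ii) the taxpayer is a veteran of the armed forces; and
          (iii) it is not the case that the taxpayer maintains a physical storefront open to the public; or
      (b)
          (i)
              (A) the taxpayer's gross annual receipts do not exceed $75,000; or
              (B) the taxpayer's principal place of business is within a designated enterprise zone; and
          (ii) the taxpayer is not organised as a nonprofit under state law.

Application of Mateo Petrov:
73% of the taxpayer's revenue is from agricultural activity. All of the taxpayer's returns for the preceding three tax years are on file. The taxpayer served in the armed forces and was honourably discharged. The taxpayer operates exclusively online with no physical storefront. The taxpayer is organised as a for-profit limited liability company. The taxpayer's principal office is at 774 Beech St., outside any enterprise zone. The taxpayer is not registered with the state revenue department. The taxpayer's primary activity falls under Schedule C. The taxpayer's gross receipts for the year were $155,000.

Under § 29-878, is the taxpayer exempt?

Yes — exempt.

(a) state-registered — fails.
(i) Schedule C activity — met.
(ii) returns current — holds.
So (b) is satisfied (T AND T).
(1): F OR T → true.
(i) ≥50% agricultural — met.
(ii) veteran — satisfied.
(iii) not (has storefront) — met.
(a): T AND T AND T → true.
(A) receipts ≤ $75,000 — not satisfied.
(B) in enterprise zone — not satisfied.
So (i) is not satisfied (F OR F).
(ii) not (nonprofit) — met.
(b): F AND T → false.
(2) = T OR F = true.
Overall: T AND T → true.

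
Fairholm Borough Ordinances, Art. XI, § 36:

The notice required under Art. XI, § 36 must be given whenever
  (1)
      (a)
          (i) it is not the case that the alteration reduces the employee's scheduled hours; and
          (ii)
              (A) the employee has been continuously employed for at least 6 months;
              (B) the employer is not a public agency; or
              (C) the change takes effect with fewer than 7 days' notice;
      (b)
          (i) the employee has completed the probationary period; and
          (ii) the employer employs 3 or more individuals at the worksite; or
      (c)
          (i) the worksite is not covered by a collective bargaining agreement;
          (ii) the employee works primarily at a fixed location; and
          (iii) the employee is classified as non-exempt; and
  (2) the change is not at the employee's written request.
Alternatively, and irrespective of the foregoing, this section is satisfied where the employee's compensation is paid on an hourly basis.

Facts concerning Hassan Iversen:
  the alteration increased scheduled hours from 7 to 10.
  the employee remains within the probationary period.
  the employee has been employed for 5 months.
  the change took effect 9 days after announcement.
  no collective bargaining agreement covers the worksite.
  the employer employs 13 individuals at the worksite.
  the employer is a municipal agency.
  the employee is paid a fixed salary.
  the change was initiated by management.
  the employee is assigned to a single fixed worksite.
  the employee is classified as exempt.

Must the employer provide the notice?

(i) not (hours reduced) — holds.
(A) tenure ≥ 6 mo. — not satisfied.
(B) not (public agency) — not satisfied.
(C) < 7 days' notice — not satisfied.
So (ii) is not satisfied (F OR F OR F).
(a): T AND F → false.
(i) past probation — not met.
(ii) ≥ 3 at site — satisfied.
(b): F AND T → false.
(i) no CBA — met.
(ii) fixed location — satisfied.
(iii) non-exempt — not met.
(c) = T AND T AND F = false.
(1) = F OR F OR F = false.
(2) not employee-requested — satisfied.
So Overall is not satisfied (F AND T).
Exception (hourly-paid) — not satisfied.
Result: main false OR exception false → false.

No — not required.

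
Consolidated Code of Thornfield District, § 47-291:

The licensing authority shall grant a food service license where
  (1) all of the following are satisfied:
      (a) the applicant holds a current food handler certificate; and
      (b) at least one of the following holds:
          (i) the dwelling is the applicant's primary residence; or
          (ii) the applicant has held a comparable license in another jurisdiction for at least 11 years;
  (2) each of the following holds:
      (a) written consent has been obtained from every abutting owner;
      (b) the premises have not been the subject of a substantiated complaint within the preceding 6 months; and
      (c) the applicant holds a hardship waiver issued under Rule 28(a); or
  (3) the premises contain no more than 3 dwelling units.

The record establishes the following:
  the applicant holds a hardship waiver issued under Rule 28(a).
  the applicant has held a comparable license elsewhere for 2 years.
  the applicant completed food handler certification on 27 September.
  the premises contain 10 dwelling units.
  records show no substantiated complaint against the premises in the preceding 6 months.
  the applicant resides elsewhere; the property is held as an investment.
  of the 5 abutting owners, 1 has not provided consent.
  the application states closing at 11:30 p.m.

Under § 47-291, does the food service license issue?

No — denied.

(a) food handler cert. — met.
(i) primary residence — not satisfied.
(ii) prior license ≥ 11 yr — fails.
So (b) is not satisfied (F OR F).
So (1) is not satisfied (T AND F).
(a) all abutters consent — not met.
(b) no complaint in 6 mo. — holds.
(c) hardship waiver — holds.
(2): F AND T AND T → false.
(3) ≤ 3 units — not met.
Overall: F OR F OR F → false.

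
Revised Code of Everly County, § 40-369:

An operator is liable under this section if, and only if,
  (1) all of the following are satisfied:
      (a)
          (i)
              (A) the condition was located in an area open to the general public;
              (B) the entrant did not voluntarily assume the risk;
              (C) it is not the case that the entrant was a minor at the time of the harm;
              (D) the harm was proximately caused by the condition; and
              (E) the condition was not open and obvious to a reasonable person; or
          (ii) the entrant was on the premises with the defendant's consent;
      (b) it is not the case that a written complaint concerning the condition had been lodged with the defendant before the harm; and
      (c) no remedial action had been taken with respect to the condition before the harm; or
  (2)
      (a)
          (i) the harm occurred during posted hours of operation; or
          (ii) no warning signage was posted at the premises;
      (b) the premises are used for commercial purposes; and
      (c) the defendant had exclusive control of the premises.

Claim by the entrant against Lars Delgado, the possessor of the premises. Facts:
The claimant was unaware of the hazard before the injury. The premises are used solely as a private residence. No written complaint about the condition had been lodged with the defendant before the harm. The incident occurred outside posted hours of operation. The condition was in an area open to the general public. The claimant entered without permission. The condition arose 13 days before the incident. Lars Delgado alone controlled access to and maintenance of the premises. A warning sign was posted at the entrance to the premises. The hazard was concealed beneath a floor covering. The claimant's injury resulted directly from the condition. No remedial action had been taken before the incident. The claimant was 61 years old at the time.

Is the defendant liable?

(A) public area — holds.
(B) no assumed risk — met.
(C) not (entrant a minor) — holds.
(D) proximate cause — met.
(E) not open/obvious — met.
(i): T AND T AND T AND T AND T → true.
(ii) consent to enter — not met.
(a): T OR F → true.
(b) not (complaint lodged) — holds.
(c) no remedial action — holds.
So (1) is satisfied (T AND T AND T).
(i) during posted hours — fails.
(ii) no signage posted — not satisfied.
(a) = F OR F = false.
(b) commercial use — not satisfied.
(c) exclusive control — met.
So (2) is not satisfied (F AND F AND T).
So Overall is satisfied (T OR F).

Yes — liable.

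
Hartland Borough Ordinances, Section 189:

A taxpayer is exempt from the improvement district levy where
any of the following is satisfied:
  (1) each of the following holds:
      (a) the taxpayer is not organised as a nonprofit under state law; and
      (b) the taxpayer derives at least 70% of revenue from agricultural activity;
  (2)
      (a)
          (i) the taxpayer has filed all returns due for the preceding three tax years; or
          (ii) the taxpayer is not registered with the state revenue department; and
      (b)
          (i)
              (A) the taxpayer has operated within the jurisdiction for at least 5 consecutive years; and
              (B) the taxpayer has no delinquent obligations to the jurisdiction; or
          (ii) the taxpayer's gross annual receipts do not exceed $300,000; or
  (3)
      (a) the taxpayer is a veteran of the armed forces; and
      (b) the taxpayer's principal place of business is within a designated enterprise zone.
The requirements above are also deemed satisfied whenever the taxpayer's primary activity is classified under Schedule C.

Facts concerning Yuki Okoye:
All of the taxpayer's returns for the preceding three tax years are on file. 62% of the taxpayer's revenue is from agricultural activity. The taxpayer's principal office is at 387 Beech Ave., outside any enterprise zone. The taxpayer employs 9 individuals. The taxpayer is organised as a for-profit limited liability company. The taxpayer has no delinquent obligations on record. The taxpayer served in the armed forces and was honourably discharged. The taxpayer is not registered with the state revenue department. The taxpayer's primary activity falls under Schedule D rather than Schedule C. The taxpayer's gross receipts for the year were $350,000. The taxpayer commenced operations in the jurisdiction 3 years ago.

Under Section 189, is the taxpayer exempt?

(a) not (nonprofit) — met.
(b) ≥70% agricultural — not met.
(1) = T AND F = false.
(i) returns current — holds.
(ii) not (state-registered) — holds.
(a) = T OR T = true.
(A) ≥ 5 yrs in jurisdiction — fails.
(B) no delinquency — satisfied.
(i) = F AND T = false.
(ii) receipts ≤ $300,000 — not met.
So (b) is not satisfied (F OR F).
So (2) is not satisfied (T AND F).
(a) veteran — met.
(b) in enterprise zone — not met.
(3) = T AND F = false.
Overall = F OR F OR F = false.
Exception (Schedule C activity) — not satisfied.
Result: main false OR exception false → false.

No — not exempt.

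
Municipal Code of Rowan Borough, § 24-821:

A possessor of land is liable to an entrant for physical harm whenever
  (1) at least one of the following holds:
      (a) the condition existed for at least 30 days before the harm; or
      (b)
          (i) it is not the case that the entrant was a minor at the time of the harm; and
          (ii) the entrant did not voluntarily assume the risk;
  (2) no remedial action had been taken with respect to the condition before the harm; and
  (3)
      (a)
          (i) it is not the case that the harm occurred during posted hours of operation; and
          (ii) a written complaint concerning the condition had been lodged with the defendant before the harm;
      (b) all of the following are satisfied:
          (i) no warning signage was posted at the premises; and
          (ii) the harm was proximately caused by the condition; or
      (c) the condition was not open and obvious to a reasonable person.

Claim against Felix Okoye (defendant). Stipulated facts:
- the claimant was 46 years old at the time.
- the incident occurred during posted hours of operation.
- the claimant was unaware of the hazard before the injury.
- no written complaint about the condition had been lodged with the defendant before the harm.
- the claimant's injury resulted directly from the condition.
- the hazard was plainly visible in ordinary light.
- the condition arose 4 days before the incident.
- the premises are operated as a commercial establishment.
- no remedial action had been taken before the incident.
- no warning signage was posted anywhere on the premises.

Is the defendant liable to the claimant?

(a) condition ≥30 days old — not satisfied.
(i) not (entrant a minor) — holds.
(ii) no assumed risk — holds.
(b): T AND T → true.
(1) = F OR T = true.
(2) no remedial action — met.
(i) not (during posted hours) — not met.
(ii) complaint lodged — not satisfied.
(a) = F AND F = false.
(i) no signage posted — met.
(ii) proximate cause — holds.
(b): T AND T → true.
(c) not open/obvious — not satisfied.
So (3) is satisfied (F OR T OR F).
So Overall is satisfied (T AND T AND T).

Yes — liable.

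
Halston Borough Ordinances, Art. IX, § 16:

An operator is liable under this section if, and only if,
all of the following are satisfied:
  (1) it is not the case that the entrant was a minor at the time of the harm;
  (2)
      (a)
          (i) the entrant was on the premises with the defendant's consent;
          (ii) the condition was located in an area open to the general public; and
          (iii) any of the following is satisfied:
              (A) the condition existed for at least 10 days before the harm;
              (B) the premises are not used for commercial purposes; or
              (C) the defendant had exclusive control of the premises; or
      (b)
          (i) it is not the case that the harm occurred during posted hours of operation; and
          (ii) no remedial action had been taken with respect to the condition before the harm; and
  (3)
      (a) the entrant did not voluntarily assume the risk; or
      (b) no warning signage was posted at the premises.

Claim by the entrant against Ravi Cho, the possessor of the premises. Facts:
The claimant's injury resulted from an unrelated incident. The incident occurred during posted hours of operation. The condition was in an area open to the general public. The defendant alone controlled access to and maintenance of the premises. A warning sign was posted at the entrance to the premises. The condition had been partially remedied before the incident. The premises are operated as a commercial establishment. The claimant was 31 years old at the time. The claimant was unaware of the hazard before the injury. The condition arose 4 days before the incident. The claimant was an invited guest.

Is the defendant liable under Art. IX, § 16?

Yes — liable.

(1) not (entrant a minor) — holds.
(i) consent to enter — satisfied.
(ii) public area — met.
(A) condition ≥10 days old — fails.
(B) not (commercial use) — fails.
(C) exclusive control — holds.
So (iii) is satisfied (F OR F OR T).
(a) = T AND T AND T = true.
(i) not (during posted hours) — not met.
(ii) no remedial action — not met.
So (b) is not satisfied (F AND F).
(2): T OR F → true.
(a) no assumed risk — met.
(b) no signage posted — fails.
(3) = T OR F = true.
Overall = T AND T AND T = true.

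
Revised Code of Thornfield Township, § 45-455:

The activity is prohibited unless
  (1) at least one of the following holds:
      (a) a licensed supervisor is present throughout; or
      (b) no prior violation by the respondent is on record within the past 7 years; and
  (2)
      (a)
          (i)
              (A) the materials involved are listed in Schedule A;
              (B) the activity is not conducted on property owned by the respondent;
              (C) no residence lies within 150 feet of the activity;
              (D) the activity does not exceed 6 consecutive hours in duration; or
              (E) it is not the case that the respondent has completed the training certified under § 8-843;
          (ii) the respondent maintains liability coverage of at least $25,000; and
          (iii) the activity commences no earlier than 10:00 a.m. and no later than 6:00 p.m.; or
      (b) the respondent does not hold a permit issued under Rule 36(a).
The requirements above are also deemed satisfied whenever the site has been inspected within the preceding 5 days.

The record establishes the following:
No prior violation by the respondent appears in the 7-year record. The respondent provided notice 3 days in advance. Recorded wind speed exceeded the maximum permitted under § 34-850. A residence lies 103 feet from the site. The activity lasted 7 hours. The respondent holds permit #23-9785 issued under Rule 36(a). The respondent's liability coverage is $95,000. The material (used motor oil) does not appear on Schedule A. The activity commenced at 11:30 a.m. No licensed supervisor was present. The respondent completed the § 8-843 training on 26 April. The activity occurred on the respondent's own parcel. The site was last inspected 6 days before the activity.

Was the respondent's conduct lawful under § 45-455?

No — unlawful.

(a) supervisor present — fails.
(b) no prior violation — satisfied.
(1) = F OR T = true.
(A) Schedule A material — not satisfied.
(B) not (own property) — not satisfied.
(C) no residence in 150 ft — not satisfied.
(D) ≤ 6 hrs duration — not satisfied.
(E) not (training certified) — not met.
So (i) is not satisfied (F OR F OR F OR F OR F).
(ii) coverage ≥ $25,000 — met.
(iii) start within hours — satisfied.
So (a) is not satisfied (F AND T AND T).
(b) not (holds permit) — not met.
(2): F OR F → false.
So Overall is not satisfied (T AND F).
Exception (site inspected) — not satisfied.
Result: main false OR exception false → false.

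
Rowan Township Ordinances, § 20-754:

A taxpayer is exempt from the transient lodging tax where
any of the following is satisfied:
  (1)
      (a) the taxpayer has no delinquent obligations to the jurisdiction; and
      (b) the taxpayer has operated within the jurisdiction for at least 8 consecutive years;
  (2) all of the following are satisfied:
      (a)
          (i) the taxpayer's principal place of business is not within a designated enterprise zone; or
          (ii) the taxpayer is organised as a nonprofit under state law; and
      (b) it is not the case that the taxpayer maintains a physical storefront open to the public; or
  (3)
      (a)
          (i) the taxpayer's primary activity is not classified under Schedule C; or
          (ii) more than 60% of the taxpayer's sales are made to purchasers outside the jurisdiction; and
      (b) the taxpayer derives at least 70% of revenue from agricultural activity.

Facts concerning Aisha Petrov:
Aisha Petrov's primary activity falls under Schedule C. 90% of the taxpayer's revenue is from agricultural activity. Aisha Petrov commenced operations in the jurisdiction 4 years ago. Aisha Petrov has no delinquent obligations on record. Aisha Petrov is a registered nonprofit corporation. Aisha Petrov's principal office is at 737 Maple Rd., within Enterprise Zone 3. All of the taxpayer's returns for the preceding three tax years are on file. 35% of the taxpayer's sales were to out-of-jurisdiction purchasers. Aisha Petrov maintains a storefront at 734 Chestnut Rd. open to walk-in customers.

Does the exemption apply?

(a) no delinquency — satisfied.
(b) ≥ 8 yrs in jurisdiction — not met.
(1): T AND F → false.
(i) not (in enterprise zone) — not satisfied.
(ii) nonprofit — holds.
(a) = F OR T = true.
(b) not (has storefront) — not satisfied.
(2): T AND F → false.
(i) not (Schedule C activity) — not met.
(ii) >60% out-of-jur. sales — not met.
(a): F OR F → false.
(b) ≥70% agricultural — satisfied.
So (3) is not satisfied (F AND T).
Overall: F OR F OR F → false.

No — not exempt.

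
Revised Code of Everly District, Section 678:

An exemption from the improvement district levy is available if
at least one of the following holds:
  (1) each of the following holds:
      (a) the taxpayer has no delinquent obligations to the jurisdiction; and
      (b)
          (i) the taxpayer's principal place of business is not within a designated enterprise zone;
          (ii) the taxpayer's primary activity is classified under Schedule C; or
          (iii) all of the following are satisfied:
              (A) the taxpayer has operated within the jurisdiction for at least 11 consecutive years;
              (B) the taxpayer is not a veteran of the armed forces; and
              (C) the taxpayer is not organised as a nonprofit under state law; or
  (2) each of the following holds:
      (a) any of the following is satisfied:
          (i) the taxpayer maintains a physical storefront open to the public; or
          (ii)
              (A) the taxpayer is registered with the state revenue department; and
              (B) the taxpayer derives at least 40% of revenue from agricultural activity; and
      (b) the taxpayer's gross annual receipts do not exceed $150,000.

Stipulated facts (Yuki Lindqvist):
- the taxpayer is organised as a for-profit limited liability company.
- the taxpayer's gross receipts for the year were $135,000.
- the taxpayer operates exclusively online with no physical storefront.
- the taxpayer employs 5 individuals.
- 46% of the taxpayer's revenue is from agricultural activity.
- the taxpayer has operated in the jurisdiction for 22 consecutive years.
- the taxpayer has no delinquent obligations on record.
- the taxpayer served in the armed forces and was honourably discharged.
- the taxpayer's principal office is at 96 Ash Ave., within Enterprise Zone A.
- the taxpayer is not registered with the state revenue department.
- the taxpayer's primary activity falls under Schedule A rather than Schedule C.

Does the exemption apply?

No — not exempt.

(a) no delinquency — met.
(i) not (in enterprise zone) — not met.
(ii) Schedule C activity — not met.
(A) ≥ 11 yrs in jurisdiction — met.
(B) not (veteran) — fails.
(C) not (nonprofit) — holds.
So (iii) is not satisfied (T AND F AND T).
(b): F OR F OR F → false.
(1): T AND F → false.
(i) has storefront — fails.
(A) state-registered — fails.
(B) ≥40% agricultural — satisfied.
So (ii) is not satisfied (F AND T).
(a): F OR F → false.
(b) receipts ≤ $150,000 — holds.
So (2) is not satisfied (F AND T).
So Overall is not satisfied (F OR F).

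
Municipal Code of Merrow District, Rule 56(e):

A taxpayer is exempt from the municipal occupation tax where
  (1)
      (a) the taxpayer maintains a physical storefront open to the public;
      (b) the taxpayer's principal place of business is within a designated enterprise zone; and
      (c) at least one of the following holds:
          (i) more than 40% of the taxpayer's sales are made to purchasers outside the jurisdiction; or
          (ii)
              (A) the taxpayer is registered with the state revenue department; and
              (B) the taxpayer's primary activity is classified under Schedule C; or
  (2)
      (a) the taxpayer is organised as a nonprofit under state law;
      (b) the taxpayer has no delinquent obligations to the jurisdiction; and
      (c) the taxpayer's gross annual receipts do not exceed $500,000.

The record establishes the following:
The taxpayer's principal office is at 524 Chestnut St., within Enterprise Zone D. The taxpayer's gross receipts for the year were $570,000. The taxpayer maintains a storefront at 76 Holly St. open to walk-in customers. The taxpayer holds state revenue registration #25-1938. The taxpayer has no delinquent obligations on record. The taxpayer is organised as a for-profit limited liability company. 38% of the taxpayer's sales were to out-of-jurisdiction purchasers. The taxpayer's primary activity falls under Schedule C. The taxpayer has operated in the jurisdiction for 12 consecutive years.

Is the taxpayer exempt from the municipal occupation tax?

Yes — exempt.

(a) has storefront — holds.
(b) in enterprise zone — holds.
(i) >40% out-of-jur. sales — fails.
(A) state-registered — met.
(B) Schedule C activity — met.
(ii) = T AND T = true.
(c): F OR T → true.
So (1) is satisfied (T AND T AND T).
(a) nonprofit — not satisfied.
(b) no delinquency — met.
(c) receipts ≤ $500,000 — not met.
(2): F AND T AND F → false.
Overall: T OR F → true.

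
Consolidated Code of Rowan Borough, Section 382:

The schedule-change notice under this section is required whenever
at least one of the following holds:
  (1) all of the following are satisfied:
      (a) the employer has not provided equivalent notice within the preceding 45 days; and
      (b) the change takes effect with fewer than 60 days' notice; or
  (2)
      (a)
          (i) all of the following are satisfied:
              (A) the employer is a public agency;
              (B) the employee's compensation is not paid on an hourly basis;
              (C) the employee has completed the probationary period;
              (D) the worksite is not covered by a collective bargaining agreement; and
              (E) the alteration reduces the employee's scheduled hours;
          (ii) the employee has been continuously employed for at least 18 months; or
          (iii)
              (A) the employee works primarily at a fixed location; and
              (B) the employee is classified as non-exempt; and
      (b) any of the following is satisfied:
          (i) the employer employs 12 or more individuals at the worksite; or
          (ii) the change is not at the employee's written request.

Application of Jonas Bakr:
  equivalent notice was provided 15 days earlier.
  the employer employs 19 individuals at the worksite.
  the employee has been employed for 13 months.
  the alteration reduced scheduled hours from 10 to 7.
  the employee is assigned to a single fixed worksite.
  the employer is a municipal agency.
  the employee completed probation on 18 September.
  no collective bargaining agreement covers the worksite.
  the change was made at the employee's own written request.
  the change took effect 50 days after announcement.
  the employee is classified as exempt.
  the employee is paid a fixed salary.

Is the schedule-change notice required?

(a) no recent notice — fails.
(b) < 60 days' notice — holds.
(1) = F AND T = false.
(A) public agency — met.
(B) not (hourly-paid) — satisfied.
(C) past probation — satisfied.
(D) no CBA — satisfied.
(E) hours reduced — holds.
So (i) is satisfied (T AND T AND T AND T AND T).
(ii) tenure ≥ 18 mo. — not satisfied.
(A) fixed location — met.
(B) non-exempt — fails.
(iii) = T AND F = false.
So (a) is satisfied (T OR F OR F).
(i) ≥ 12 at site — satisfied.
(ii) not employee-requested — fails.
(b) = T OR F = true.
(2): T AND T → true.
Overall = F OR T = true.

Yes — required.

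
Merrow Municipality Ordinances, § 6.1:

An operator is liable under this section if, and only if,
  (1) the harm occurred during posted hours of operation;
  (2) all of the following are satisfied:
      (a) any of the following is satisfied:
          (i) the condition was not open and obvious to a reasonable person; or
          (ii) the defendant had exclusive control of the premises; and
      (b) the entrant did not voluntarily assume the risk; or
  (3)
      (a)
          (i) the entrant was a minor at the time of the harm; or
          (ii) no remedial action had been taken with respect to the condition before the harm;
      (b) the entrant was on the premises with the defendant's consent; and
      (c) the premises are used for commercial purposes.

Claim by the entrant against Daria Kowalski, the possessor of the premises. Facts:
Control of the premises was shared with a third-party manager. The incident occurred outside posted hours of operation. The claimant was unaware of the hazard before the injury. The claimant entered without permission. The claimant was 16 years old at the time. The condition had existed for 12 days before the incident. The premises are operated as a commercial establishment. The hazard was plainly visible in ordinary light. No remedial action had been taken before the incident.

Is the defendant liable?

No — not liable.

(1) during posted hours — not satisfied.
(i) not open/obvious — not satisfied.
(ii) exclusive control — fails.
(a) = F OR F = false.
(b) no assumed risk — satisfied.
So (2) is not satisfied (F AND T).
(i) entrant a minor — satisfied.
(ii) no remedial action — holds.
So (a) is satisfied (T OR T).
(b) consent to enter — not satisfied.
(c) commercial use — met.
So (3) is not satisfied (T AND F AND T).
So Overall is not satisfied (F OR F OR F).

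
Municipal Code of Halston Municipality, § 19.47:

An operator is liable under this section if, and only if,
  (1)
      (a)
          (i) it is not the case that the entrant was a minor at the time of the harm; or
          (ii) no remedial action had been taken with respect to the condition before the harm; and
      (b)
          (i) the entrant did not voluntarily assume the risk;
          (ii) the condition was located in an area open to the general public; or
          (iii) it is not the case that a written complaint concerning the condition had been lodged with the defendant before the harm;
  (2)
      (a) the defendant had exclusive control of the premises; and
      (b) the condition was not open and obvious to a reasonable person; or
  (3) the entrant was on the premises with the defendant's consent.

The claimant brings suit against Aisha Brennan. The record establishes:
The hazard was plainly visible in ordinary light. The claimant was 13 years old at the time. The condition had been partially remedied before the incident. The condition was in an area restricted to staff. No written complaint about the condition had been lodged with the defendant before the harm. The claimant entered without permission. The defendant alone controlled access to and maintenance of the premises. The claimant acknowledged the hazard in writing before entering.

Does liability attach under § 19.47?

No — not liable.

(i) not (entrant a minor) — not satisfied.
(ii) no remedial action — not met.
So (a) is not satisfied (F OR F).
(i) no assumed risk — fails.
(ii) public area — not met.
(iii) not (complaint lodged) — holds.
(b): F OR F OR T → true.
So (1) is not satisfied (F AND T).
(a) exclusive control — met.
(b) not open/obvious — not met.
(2): T AND F → false.
(3) consent to enter — not satisfied.
Overall = F OR F OR F = false.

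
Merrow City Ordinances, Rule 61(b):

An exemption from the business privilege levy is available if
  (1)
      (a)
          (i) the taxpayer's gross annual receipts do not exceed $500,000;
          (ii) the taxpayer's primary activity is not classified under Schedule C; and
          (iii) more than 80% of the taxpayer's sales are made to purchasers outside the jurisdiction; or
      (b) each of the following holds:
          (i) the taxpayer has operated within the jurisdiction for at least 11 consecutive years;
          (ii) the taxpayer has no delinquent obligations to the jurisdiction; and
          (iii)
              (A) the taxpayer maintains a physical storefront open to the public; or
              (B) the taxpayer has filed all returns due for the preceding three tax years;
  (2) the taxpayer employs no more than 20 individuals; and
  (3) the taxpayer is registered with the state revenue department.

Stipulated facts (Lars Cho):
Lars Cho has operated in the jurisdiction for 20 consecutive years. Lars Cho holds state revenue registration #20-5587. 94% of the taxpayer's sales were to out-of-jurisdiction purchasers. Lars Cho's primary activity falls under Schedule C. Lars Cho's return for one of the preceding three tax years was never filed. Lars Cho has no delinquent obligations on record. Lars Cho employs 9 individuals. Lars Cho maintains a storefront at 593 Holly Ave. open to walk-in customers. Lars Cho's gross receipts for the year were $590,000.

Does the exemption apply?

Yes — exempt.

(i) receipts ≤ $500,000 — not met.
(ii) not (Schedule C activity) — not met.
(iii) >80% out-of-jur. sales — satisfied.
(a): F AND F AND T → false.
(i) ≥ 11 yrs in jurisdiction — holds.
(ii) no delinquency — holds.
(A) has storefront — satisfied.
(B) returns current — not met.
So (iii) is satisfied (T OR F).
(b): T AND T AND T → true.
(1): F OR T → true.
(2) ≤ 20 employees — holds.
(3) state-registered — met.
Overall = T AND T AND T = true.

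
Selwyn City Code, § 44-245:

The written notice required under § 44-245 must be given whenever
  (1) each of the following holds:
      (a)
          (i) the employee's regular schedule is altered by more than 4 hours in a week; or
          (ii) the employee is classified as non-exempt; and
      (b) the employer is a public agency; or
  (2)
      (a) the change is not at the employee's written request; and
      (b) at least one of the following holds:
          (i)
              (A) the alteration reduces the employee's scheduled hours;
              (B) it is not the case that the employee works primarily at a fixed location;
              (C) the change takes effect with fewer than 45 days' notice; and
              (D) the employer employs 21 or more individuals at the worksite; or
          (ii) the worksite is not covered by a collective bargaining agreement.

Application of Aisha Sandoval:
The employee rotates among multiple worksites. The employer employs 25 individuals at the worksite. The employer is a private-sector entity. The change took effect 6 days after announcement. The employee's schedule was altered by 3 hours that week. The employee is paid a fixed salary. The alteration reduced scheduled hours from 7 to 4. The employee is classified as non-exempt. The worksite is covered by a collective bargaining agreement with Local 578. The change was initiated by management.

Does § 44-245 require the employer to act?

Yes — required.

(i) schedule shift > 4h — fails.
(ii) non-exempt — holds.
(a): F OR T → true.
(b) public agency — not met.
(1) = T AND F = false.
(a) not employee-requested — met.
(A) hours reduced — satisfied.
(B) not (fixed location) — holds.
(C) < 45 days' notice — satisfied.
(D) ≥ 21 at site — satisfied.
So (i) is satisfied (T AND T AND T AND T).
(ii) no CBA — fails.
(b): T OR F → true.
(2) = T AND T = true.
So Overall is satisfied (F OR T).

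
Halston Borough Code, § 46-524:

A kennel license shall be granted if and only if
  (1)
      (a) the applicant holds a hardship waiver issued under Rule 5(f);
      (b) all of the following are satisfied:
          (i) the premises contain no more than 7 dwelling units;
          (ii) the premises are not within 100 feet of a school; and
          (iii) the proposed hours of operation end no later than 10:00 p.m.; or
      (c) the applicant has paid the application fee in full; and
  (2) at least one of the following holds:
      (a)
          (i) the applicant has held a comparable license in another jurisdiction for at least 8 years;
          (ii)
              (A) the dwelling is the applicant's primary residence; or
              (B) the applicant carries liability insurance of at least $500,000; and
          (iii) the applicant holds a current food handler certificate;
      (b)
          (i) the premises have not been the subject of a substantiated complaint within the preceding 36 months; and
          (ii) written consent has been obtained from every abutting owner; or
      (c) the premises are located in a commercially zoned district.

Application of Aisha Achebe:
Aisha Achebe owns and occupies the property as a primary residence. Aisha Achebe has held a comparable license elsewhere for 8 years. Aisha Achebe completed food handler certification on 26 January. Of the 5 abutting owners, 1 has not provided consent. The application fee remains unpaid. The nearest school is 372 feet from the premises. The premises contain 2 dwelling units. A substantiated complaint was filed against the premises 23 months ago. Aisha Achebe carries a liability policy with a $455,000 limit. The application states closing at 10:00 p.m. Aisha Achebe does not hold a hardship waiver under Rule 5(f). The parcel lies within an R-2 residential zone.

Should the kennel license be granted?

Yes — granted.

(a) hardship waiver — fails.
(i) ≤ 7 units — satisfied.
(ii) ≥100 ft from school — satisfied.
(iii) closes by 10 p.m. — met.
So (b) is satisfied (T AND T AND T).
(c) fee paid — not satisfied.
So (1) is satisfied (F OR T OR F).
(i) prior license ≥ 8 yr — holds.
(A) primary residence — holds.
(B) insurance ≥ $500,000 — not met.
(ii): T OR F → true.
(iii) food handler cert. — holds.
(a): T AND T AND T → true.
(i) no complaint in 36 mo. — not met.
(ii) all abutters consent — fails.
So (b) is not satisfied (F AND F).
(c) commercially zoned — fails.
So (2) is satisfied (T OR F OR F).
So Overall is satisfied (T AND T).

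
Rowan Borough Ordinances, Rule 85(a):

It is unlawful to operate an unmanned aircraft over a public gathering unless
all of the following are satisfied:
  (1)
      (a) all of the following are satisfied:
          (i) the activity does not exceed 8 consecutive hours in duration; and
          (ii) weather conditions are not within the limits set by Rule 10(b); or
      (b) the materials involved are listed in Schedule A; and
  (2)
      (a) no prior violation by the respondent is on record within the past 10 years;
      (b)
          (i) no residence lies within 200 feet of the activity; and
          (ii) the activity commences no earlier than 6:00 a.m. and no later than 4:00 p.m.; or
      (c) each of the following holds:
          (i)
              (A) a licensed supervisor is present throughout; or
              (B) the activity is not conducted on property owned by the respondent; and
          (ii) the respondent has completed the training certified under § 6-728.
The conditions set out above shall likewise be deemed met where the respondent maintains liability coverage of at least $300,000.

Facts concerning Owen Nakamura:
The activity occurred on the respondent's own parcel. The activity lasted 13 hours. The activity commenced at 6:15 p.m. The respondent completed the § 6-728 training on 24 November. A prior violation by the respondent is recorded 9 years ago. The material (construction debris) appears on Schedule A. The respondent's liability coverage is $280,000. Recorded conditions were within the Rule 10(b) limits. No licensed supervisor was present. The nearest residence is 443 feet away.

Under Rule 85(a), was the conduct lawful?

No — unlawful.

(i) ≤ 8 hrs duration — fails.
(ii) not (weather ok) — not satisfied.
(a): F AND F → false.
(b) Schedule A material — holds.
So (1) is satisfied (F OR T).
(a) no prior violation — not met.
(i) no residence in 200 ft — satisfied.
(ii) start within hours — not met.
(b) = T AND F = false.
(A) supervisor present — fails.
(B) not (own property) — not met.
(i): F OR F → false.
(ii) training certified — met.
(c): F AND T → false.
So (2) is not satisfied (F OR F OR F).
Overall: T AND F → false.
Exception (coverage ≥ $300,000) — not satisfied.
Result: main false OR exception false → false.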